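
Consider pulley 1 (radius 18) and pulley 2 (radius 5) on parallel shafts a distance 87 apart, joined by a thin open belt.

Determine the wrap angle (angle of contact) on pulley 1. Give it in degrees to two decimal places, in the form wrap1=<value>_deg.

open belt: β = asin((r2−r1)/C) = asin(-13/87) = -8.5936°
wrap1 = π − 2β = 197.1872°
wrap2 = π + 2β = 162.8128°

wrap1=197.19_deg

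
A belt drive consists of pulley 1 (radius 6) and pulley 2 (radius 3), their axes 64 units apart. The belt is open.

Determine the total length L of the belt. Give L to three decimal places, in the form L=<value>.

open belt: β = asin((r2−r1)/C) = asin(-3/64) = -2.6867°
wrap1 = π − 2β = 185.3734°
wrap2 = π + 2β = 174.6266°
tangent length = C·cosβ = 63.9296
L = r1·wrap1 + r2·wrap2 + 2·C·cosβ = 6·3.2354 + 3·3.0478 + 2·63.9296 = 156.4150

L=156.415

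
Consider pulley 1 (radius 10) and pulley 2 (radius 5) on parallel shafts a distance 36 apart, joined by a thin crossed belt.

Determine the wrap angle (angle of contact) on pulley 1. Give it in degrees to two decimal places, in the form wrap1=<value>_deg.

crossed belt: β = asin((r1+r2)/C) = asin(15/36) = 24.6243°
wrap1 = wrap2 = π + 2β = 229.2486°

wrap1=229.25_deg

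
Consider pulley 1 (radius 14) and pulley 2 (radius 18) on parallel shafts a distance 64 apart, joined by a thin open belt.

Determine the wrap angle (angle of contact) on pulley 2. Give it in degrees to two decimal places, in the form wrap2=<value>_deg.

wrap2=187.17_deg

open belt: β = asin((r2−r1)/C) = asin(4/64) = 3.5833°
wrap1 = π − 2β = 172.8334°
wrap2 = π + 2β = 187.1666°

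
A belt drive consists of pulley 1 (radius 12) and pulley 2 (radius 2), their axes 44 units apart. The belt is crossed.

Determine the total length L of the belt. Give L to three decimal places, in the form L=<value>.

crossed belt: β = asin((r1+r2)/C) = asin(14/44) = 18.5530°
wrap1 = wrap2 = π + 2β = 217.1060°
tangent length = C·cosβ = 41.7133
L = (r1+r2)·wrap + 2·C·cosβ = 14·3.7892 + 2·41.7133 = 136.4756

L=136.476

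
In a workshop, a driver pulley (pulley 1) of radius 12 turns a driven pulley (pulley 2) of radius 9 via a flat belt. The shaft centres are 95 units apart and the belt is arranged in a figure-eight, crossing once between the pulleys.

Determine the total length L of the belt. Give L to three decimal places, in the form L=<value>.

crossed belt: β = asin((r1+r2)/C) = asin(21/95) = 12.7709°
wrap1 = wrap2 = π + 2β = 205.5417°
tangent length = C·cosβ = 92.6499
L = (r1+r2)·wrap + 2·C·cosβ = 21·3.5874 + 2·92.6499 = 260.6347

L=260.635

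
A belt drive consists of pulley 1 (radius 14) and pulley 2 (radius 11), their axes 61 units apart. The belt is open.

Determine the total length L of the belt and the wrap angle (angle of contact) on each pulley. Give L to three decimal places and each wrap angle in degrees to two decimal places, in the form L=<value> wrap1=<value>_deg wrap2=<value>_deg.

L=200.687 wrap1=185.64_deg wrap2=174.36_deg

open belt: β = asin((r2−r1)/C) = asin(-3/61) = -2.8190°
wrap1 = π − 2β = 185.6379°
wrap2 = π + 2β = 174.3621°
tangent length = C·cosβ = 60.9262
L = r1·wrap1 + r2·wrap2 + 2·C·cosβ = 14·3.2400 + 11·3.0432 + 2·60.9262 = 200.6874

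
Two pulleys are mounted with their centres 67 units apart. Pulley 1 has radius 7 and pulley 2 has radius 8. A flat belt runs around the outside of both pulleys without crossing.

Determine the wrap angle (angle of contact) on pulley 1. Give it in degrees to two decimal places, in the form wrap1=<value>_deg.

open belt: β = asin((r2−r1)/C) = asin(1/67) = 0.8552°
wrap1 = π − 2β = 178.2896°
wrap2 = π + 2β = 181.7104°

wrap1=178.29_deg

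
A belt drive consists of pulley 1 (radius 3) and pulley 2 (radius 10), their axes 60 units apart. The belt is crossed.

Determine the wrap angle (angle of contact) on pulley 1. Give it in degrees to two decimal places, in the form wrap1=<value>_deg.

crossed belt: β = asin((r1+r2)/C) = asin(13/60) = 12.5133°
wrap1 = wrap2 = π + 2β = 205.0267°

wrap1=205.03_deg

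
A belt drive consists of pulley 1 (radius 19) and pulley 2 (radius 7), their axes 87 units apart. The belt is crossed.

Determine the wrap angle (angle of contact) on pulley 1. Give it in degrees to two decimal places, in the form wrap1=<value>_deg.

wrap1=214.78_deg

crossed belt: β = asin((r1+r2)/C) = asin(26/87) = 17.3886°
wrap1 = wrap2 = π + 2β = 214.7772°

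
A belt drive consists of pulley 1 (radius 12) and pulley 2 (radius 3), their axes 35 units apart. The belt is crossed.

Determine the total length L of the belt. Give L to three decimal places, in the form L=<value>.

crossed belt: β = asin((r1+r2)/C) = asin(15/35) = 25.3769°
wrap1 = wrap2 = π + 2β = 230.7539°
tangent length = C·cosβ = 31.6228
L = (r1+r2)·wrap + 2·C·cosβ = 15·4.0274 + 2·31.6228 = 123.6568

L=123.657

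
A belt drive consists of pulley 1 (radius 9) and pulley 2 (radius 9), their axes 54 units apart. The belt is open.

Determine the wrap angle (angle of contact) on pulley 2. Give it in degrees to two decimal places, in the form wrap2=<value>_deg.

wrap2=180.00_deg

open belt: β = asin((r2−r1)/C) = asin(0/54) = 0.0000°
wrap1 = π − 2β = 180.0000°
wrap2 = π + 2β = 180.0000°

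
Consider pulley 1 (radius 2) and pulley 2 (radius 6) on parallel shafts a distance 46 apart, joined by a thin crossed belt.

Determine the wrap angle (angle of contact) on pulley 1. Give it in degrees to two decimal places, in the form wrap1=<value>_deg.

crossed belt: β = asin((r1+r2)/C) = asin(8/46) = 10.0154°
wrap1 = wrap2 = π + 2β = 200.0308°

wrap1=200.03_deg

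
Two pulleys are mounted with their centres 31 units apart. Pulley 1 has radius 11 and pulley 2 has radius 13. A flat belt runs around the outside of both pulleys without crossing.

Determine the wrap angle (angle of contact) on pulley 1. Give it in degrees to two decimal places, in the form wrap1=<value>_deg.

wrap1=172.60_deg

open belt: β = asin((r2−r1)/C) = asin(2/31) = 3.6991°
wrap1 = π − 2β = 172.6019°
wrap2 = π + 2β = 187.3981°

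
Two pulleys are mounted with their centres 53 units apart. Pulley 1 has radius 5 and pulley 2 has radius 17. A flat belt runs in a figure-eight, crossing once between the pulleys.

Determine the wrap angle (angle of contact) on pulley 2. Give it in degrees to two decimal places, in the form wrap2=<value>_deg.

wrap2=229.05_deg

crossed belt: β = asin((r1+r2)/C) = asin(22/53) = 24.5253°
wrap1 = wrap2 = π + 2β = 229.0505°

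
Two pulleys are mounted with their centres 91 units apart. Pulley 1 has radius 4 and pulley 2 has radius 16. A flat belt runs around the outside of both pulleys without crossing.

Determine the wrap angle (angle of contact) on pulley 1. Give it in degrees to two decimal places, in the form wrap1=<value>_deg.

open belt: β = asin((r2−r1)/C) = asin(12/91) = 7.5776°
wrap1 = π − 2β = 164.8449°
wrap2 = π + 2β = 195.1551°

wrap1=164.84_deg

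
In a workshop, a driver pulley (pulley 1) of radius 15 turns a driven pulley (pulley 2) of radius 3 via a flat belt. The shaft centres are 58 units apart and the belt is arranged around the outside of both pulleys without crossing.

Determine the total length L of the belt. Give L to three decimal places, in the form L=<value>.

L=175.040

open belt: β = asin((r2−r1)/C) = asin(-12/58) = -11.9405°
wrap1 = π − 2β = 203.8811°
wrap2 = π + 2β = 156.1189°
tangent length = C·cosβ = 56.7450
L = r1·wrap1 + r2·wrap2 + 2·C·cosβ = 15·3.5584 + 3·2.7248 + 2·56.7450 = 175.0404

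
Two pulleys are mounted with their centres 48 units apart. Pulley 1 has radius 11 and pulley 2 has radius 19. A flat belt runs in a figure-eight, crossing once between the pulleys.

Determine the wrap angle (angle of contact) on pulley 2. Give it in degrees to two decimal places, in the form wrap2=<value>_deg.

crossed belt: β = asin((r1+r2)/C) = asin(30/48) = 38.6822°
wrap1 = wrap2 = π + 2β = 257.3644°

wrap2=257.36_deg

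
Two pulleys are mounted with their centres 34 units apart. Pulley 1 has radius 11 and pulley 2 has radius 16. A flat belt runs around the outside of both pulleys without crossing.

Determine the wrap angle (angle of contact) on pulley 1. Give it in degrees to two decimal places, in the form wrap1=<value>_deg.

open belt: β = asin((r2−r1)/C) = asin(5/34) = 8.4565°
wrap1 = π − 2β = 163.0870°
wrap2 = π + 2β = 196.9130°

wrap1=163.09_deg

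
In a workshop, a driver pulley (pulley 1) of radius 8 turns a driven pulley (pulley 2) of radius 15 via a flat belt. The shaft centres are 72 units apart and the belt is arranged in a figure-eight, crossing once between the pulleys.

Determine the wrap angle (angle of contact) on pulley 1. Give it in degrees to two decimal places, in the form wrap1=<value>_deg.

crossed belt: β = asin((r1+r2)/C) = asin(23/72) = 18.6293°
wrap1 = wrap2 = π + 2β = 217.2587°

wrap1=217.26_deg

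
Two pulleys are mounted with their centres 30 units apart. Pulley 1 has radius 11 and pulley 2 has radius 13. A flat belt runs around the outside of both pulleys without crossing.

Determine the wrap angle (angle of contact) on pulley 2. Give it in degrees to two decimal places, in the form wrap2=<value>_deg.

wrap2=187.65_deg

open belt: β = asin((r2−r1)/C) = asin(2/30) = 3.8226°
wrap1 = π − 2β = 172.3549°
wrap2 = π + 2β = 187.6451°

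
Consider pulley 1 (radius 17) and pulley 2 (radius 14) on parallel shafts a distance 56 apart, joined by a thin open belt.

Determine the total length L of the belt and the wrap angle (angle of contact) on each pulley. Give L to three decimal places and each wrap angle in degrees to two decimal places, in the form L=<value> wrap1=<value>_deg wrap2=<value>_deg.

open belt: β = asin((r2−r1)/C) = asin(-3/56) = -3.0709°
wrap1 = π − 2β = 186.1418°
wrap2 = π + 2β = 173.8582°
tangent length = C·cosβ = 55.9196
L = r1·wrap1 + r2·wrap2 + 2·C·cosβ = 17·3.2488 + 14·3.0344 + 2·55.9196 = 209.5501

L=209.550 wrap1=186.14_deg wrap2=173.86_deg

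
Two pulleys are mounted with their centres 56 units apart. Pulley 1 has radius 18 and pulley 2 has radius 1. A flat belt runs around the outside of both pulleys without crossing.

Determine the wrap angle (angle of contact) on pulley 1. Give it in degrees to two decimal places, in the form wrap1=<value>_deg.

open belt: β = asin((r2−r1)/C) = asin(-17/56) = -17.6722°
wrap1 = π − 2β = 215.3445°
wrap2 = π + 2β = 144.6555°

wrap1=215.34_deg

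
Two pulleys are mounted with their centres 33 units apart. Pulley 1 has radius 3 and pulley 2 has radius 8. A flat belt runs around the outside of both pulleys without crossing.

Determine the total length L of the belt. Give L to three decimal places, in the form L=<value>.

L=101.317

open belt: β = asin((r2−r1)/C) = asin(5/33) = 8.7147°
wrap1 = π − 2β = 162.5705°
wrap2 = π + 2β = 197.4295°
tangent length = C·cosβ = 32.6190
L = r1·wrap1 + r2·wrap2 + 2·C·cosβ = 3·2.8374 + 8·3.4458 + 2·32.6190 = 101.3166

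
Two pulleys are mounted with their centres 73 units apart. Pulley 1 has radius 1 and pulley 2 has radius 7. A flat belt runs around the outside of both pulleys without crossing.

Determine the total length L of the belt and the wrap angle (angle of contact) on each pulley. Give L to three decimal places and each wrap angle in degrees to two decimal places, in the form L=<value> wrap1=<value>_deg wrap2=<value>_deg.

open belt: β = asin((r2−r1)/C) = asin(6/73) = 4.7146°
wrap1 = π − 2β = 170.5709°
wrap2 = π + 2β = 189.4291°
tangent length = C·cosβ = 72.7530
L = r1·wrap1 + r2·wrap2 + 2·C·cosβ = 1·2.9770 + 7·3.3062 + 2·72.7530 = 171.6262

L=171.626 wrap1=170.57_deg wrap2=189.43_deg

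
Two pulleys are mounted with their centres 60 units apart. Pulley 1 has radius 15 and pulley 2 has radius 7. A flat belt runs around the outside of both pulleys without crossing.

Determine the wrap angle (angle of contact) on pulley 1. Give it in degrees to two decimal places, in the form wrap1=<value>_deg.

wrap1=195.32_deg

open belt: β = asin((r2−r1)/C) = asin(-8/60) = -7.6623°
wrap1 = π − 2β = 195.3245°
wrap2 = π + 2β = 164.6755°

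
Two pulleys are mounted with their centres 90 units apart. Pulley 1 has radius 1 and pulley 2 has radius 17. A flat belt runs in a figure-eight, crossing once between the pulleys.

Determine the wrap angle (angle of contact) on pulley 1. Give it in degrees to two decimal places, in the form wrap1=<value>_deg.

crossed belt: β = asin((r1+r2)/C) = asin(18/90) = 11.5370°
wrap1 = wrap2 = π + 2β = 203.0739°

wrap1=203.07_deg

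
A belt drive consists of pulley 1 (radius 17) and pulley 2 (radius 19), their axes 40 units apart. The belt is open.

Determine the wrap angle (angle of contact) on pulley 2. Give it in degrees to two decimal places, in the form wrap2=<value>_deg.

wrap2=185.73_deg

open belt: β = asin((r2−r1)/C) = asin(2/40) = 2.8660°
wrap1 = π − 2β = 174.2680°
wrap2 = π + 2β = 185.7320°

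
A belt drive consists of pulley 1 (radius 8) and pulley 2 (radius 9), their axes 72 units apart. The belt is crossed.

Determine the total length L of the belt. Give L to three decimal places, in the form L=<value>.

L=201.440

crossed belt: β = asin((r1+r2)/C) = asin(17/72) = 13.6571°
wrap1 = wrap2 = π + 2β = 207.3143°
tangent length = C·cosβ = 69.9643
L = (r1+r2)·wrap + 2·C·cosβ = 17·3.6183 + 2·69.9643 = 201.4399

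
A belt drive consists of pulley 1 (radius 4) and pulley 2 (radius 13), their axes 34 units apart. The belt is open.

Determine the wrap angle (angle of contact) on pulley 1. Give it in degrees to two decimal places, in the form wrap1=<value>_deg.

open belt: β = asin((r2−r1)/C) = asin(9/34) = 15.3495°
wrap1 = π − 2β = 149.3010°
wrap2 = π + 2β = 210.6990°

wrap1=149.30_deg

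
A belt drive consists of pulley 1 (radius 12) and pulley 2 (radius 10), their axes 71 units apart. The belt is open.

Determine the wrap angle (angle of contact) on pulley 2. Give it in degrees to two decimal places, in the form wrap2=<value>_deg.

open belt: β = asin((r2−r1)/C) = asin(-2/71) = -1.6142°
wrap1 = π − 2β = 183.2284°
wrap2 = π + 2β = 176.7716°

wrap2=176.77_deg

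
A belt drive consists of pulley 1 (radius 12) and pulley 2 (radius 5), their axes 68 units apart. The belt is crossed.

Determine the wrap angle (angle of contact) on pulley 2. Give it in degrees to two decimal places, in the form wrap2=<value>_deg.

wrap2=208.96_deg

crossed belt: β = asin((r1+r2)/C) = asin(17/68) = 14.4775°
wrap1 = wrap2 = π + 2β = 208.9550°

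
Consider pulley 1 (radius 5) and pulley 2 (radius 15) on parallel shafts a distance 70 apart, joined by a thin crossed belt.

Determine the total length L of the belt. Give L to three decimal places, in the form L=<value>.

L=208.586

crossed belt: β = asin((r1+r2)/C) = asin(20/70) = 16.6015°
wrap1 = wrap2 = π + 2β = 213.2031°
tangent length = C·cosβ = 67.0820
L = (r1+r2)·wrap + 2·C·cosβ = 20·3.7211 + 2·67.0820 = 208.5860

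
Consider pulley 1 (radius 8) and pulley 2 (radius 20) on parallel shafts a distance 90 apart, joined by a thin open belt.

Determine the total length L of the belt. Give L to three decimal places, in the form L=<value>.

L=269.567

open belt: β = asin((r2−r1)/C) = asin(12/90) = 7.6623°
wrap1 = π − 2β = 164.6755°
wrap2 = π + 2β = 195.3245°
tangent length = C·cosβ = 89.1964
L = r1·wrap1 + r2·wrap2 + 2·C·cosβ = 8·2.8741 + 20·3.4091 + 2·89.1964 = 269.5670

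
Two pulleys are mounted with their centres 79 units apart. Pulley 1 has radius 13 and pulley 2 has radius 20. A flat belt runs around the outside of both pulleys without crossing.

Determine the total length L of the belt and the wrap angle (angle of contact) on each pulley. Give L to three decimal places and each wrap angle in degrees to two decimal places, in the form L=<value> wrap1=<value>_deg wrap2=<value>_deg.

L=262.293 wrap1=169.83_deg wrap2=190.17_deg

open belt: β = asin((r2−r1)/C) = asin(7/79) = 5.0835°
wrap1 = π − 2β = 169.8330°
wrap2 = π + 2β = 190.1670°
tangent length = C·cosβ = 78.6893
L = r1·wrap1 + r2·wrap2 + 2·C·cosβ = 13·2.9641 + 20·3.3190 + 2·78.6893 = 262.2932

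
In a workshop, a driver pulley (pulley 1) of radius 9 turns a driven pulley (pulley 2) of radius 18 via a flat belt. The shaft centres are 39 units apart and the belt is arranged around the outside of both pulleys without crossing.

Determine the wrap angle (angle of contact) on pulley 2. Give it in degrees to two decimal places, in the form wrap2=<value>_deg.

open belt: β = asin((r2−r1)/C) = asin(9/39) = 13.3424°
wrap1 = π − 2β = 153.3153°
wrap2 = π + 2β = 206.6847°

wrap2=206.68_deg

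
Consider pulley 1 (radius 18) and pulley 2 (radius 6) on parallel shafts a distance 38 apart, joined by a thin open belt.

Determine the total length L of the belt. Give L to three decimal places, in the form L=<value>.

open belt: β = asin((r2−r1)/C) = asin(-12/38) = -18.4085°
wrap1 = π − 2β = 216.8170°
wrap2 = π + 2β = 143.1830°
tangent length = C·cosβ = 36.0555
L = r1·wrap1 + r2·wrap2 + 2·C·cosβ = 18·3.7842 + 6·2.4990 + 2·36.0555 = 155.2202

L=155.220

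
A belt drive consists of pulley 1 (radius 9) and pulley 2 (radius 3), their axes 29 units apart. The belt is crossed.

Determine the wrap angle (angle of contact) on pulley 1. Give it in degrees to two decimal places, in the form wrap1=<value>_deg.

wrap1=228.89_deg

crossed belt: β = asin((r1+r2)/C) = asin(12/29) = 24.4433°
wrap1 = wrap2 = π + 2β = 228.8867°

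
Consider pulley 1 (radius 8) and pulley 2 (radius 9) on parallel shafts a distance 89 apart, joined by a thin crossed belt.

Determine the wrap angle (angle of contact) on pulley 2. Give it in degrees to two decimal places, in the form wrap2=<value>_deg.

wrap2=202.02_deg

crossed belt: β = asin((r1+r2)/C) = asin(17/89) = 11.0118°
wrap1 = wrap2 = π + 2β = 202.0236°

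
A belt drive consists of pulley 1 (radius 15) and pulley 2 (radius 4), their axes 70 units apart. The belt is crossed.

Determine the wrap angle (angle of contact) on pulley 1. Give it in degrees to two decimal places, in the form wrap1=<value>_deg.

wrap1=211.50_deg

crossed belt: β = asin((r1+r2)/C) = asin(19/70) = 15.7493°
wrap1 = wrap2 = π + 2β = 211.4986°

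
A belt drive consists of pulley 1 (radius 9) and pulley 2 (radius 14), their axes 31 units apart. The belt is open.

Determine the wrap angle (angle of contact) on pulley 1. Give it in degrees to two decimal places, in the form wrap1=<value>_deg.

wrap1=161.44_deg

open belt: β = asin((r2−r1)/C) = asin(5/31) = 9.2818°
wrap1 = π − 2β = 161.4364°
wrap2 = π + 2β = 198.5636°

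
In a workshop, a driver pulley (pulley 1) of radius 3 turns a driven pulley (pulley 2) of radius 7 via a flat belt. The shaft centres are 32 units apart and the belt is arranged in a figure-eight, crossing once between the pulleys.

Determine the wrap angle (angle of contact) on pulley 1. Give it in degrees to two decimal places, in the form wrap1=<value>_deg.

crossed belt: β = asin((r1+r2)/C) = asin(10/32) = 18.2100°
wrap1 = wrap2 = π + 2β = 216.4199°

wrap1=216.42_deg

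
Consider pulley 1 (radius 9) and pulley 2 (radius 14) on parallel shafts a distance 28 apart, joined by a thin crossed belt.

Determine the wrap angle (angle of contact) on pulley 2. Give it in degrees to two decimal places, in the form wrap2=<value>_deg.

crossed belt: β = asin((r1+r2)/C) = asin(23/28) = 55.2281°
wrap1 = wrap2 = π + 2β = 290.4561°

wrap2=290.46_deg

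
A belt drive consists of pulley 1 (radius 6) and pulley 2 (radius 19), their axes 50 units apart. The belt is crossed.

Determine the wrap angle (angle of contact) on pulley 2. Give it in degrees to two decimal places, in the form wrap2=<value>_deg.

wrap2=240.00_deg

crossed belt: β = asin((r1+r2)/C) = asin(25/50) = 30.0000°
wrap1 = wrap2 = π + 2β = 240.0000°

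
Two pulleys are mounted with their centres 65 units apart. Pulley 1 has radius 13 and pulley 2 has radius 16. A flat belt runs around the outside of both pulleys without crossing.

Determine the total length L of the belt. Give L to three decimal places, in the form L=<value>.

open belt: β = asin((r2−r1)/C) = asin(3/65) = 2.6454°
wrap1 = π − 2β = 174.7093°
wrap2 = π + 2β = 185.2907°
tangent length = C·cosβ = 64.9307
L = r1·wrap1 + r2·wrap2 + 2·C·cosβ = 13·3.0493 + 16·3.2339 + 2·64.9307 = 221.2447

L=221.245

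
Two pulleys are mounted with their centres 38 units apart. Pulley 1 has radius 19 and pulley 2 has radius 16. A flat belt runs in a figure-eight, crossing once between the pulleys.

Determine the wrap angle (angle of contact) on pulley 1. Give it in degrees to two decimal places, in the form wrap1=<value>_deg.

crossed belt: β = asin((r1+r2)/C) = asin(35/38) = 67.0805°
wrap1 = wrap2 = π + 2β = 314.1609°

wrap1=314.16_deg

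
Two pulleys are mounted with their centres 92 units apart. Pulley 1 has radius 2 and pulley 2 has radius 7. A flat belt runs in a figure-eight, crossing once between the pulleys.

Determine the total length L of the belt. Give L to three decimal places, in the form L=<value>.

crossed belt: β = asin((r1+r2)/C) = asin(9/92) = 5.6140°
wrap1 = wrap2 = π + 2β = 191.2280°
tangent length = C·cosβ = 91.5587
L = (r1+r2)·wrap + 2·C·cosβ = 9·3.3376 + 2·91.5587 = 213.1555

L=213.155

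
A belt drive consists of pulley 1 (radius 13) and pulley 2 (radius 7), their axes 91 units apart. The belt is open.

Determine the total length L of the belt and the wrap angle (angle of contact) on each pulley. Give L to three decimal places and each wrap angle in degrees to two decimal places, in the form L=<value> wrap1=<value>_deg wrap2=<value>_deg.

open belt: β = asin((r2−r1)/C) = asin(-6/91) = -3.7805°
wrap1 = π − 2β = 187.5610°
wrap2 = π + 2β = 172.4390°
tangent length = C·cosβ = 90.8020
L = r1·wrap1 + r2·wrap2 + 2·C·cosβ = 13·3.2736 + 7·3.0096 + 2·90.8020 = 245.2276

L=245.228 wrap1=187.56_deg wrap2=172.44_deg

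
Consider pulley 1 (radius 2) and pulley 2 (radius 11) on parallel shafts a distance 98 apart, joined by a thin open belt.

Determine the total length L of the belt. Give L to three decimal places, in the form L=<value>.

L=237.668

open belt: β = asin((r2−r1)/C) = asin(9/98) = 5.2693°
wrap1 = π − 2β = 169.4614°
wrap2 = π + 2β = 190.5386°
tangent length = C·cosβ = 97.5859
L = r1·wrap1 + r2·wrap2 + 2·C·cosβ = 2·2.9577 + 11·3.3255 + 2·97.5859 = 237.6678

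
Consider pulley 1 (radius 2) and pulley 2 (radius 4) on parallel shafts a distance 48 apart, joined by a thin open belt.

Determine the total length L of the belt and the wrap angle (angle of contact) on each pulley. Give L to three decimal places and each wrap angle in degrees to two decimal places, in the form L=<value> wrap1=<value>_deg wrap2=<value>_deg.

L=114.933 wrap1=175.22_deg wrap2=184.78_deg

open belt: β = asin((r2−r1)/C) = asin(2/48) = 2.3880°
wrap1 = π − 2β = 175.2240°
wrap2 = π + 2β = 184.7760°
tangent length = C·cosβ = 47.9583
L = r1·wrap1 + r2·wrap2 + 2·C·cosβ = 2·3.0582 + 4·3.2250 + 2·47.9583 = 114.9329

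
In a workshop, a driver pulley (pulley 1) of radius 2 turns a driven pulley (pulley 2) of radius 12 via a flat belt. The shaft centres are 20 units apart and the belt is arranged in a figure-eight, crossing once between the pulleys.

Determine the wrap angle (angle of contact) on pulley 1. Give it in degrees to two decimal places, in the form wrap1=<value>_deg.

wrap1=268.85_deg

crossed belt: β = asin((r1+r2)/C) = asin(14/20) = 44.4270°
wrap1 = wrap2 = π + 2β = 268.8540°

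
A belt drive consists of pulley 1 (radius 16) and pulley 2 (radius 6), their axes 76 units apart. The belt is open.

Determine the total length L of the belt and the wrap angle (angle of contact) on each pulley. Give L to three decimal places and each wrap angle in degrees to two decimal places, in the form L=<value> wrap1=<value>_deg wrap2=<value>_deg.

open belt: β = asin((r2−r1)/C) = asin(-10/76) = -7.5608°
wrap1 = π − 2β = 195.1217°
wrap2 = π + 2β = 164.8783°
tangent length = C·cosβ = 75.3392
L = r1·wrap1 + r2·wrap2 + 2·C·cosβ = 16·3.4055 + 6·2.8777 + 2·75.3392 = 222.4327

L=222.433 wrap1=195.12_deg wrap2=164.88_deg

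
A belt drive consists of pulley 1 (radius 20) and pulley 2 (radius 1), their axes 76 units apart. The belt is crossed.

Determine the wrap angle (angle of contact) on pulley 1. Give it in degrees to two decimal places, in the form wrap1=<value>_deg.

wrap1=212.08_deg

crossed belt: β = asin((r1+r2)/C) = asin(21/76) = 16.0404°
wrap1 = wrap2 = π + 2β = 212.0809°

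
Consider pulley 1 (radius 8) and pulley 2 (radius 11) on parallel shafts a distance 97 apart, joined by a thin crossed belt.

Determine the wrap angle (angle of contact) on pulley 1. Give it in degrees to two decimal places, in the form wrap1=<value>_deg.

wrap1=202.59_deg

crossed belt: β = asin((r1+r2)/C) = asin(19/97) = 11.2959°
wrap1 = wrap2 = π + 2β = 202.5918°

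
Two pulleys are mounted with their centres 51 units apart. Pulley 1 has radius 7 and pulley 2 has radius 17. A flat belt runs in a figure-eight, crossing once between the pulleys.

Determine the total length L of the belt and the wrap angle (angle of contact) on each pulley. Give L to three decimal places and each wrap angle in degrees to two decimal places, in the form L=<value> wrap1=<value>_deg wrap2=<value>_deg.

L=188.916 wrap1=236.14_deg wrap2=236.14_deg

crossed belt: β = asin((r1+r2)/C) = asin(24/51) = 28.0725°
wrap1 = wrap2 = π + 2β = 236.1450°
tangent length = C·cosβ = 45.0000
L = (r1+r2)·wrap + 2·C·cosβ = 24·4.1215 + 2·45.0000 = 188.9162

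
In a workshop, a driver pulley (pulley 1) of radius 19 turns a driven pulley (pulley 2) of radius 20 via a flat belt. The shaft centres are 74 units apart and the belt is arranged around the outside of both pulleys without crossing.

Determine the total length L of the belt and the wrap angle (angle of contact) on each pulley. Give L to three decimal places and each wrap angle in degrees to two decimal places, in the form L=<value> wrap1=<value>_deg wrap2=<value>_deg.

open belt: β = asin((r2−r1)/C) = asin(1/74) = 0.7743°
wrap1 = π − 2β = 178.4514°
wrap2 = π + 2β = 181.5486°
tangent length = C·cosβ = 73.9932
L = r1·wrap1 + r2·wrap2 + 2·C·cosβ = 19·3.1146 + 20·3.1686 + 2·73.9932 = 270.5356

L=270.536 wrap1=178.45_deg wrap2=181.55_deg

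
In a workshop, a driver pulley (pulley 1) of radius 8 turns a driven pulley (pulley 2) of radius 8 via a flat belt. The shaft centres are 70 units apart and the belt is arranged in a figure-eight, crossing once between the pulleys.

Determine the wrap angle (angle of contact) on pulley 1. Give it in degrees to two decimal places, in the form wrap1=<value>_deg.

wrap1=206.43_deg

crossed belt: β = asin((r1+r2)/C) = asin(16/70) = 13.2130°
wrap1 = wrap2 = π + 2β = 206.4260°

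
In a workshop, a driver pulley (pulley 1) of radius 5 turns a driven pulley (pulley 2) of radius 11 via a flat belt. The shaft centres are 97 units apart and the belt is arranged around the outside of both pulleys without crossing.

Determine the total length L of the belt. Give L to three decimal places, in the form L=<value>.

L=244.637

open belt: β = asin((r2−r1)/C) = asin(6/97) = 3.5463°
wrap1 = π − 2β = 172.9073°
wrap2 = π + 2β = 187.0927°
tangent length = C·cosβ = 96.8143
L = r1·wrap1 + r2·wrap2 + 2·C·cosβ = 5·3.0178 + 11·3.2654 + 2·96.8143 = 244.6367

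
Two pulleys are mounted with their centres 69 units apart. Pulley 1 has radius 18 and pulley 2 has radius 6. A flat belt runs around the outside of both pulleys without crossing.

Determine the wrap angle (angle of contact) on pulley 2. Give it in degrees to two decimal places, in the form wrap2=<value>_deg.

wrap2=159.97_deg

open belt: β = asin((r2−r1)/C) = asin(-12/69) = -10.0154°
wrap1 = π − 2β = 200.0308°
wrap2 = π + 2β = 159.9692°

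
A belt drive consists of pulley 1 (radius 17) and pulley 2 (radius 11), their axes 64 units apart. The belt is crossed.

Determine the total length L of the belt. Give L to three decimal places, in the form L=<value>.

L=228.422

crossed belt: β = asin((r1+r2)/C) = asin(28/64) = 25.9445°
wrap1 = wrap2 = π + 2β = 231.8890°
tangent length = C·cosβ = 57.5500
L = (r1+r2)·wrap + 2·C·cosβ = 28·4.0472 + 2·57.5500 = 228.4223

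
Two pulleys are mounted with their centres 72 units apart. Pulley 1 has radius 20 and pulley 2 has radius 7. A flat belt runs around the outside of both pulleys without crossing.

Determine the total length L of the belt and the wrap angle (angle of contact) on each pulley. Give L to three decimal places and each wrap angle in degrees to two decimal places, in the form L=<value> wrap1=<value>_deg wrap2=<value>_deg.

open belt: β = asin((r2−r1)/C) = asin(-13/72) = -10.4021°
wrap1 = π − 2β = 200.8042°
wrap2 = π + 2β = 159.1958°
tangent length = C·cosβ = 70.8167
L = r1·wrap1 + r2·wrap2 + 2·C·cosβ = 20·3.5047 + 7·2.7785 + 2·70.8167 = 231.1767

L=231.177 wrap1=200.80_deg wrap2=159.20_deg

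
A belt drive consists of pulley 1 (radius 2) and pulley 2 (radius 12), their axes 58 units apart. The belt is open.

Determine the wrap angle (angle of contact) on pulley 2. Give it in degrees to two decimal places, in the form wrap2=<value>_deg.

open belt: β = asin((r2−r1)/C) = asin(10/58) = 9.9282°
wrap1 = π − 2β = 160.1436°
wrap2 = π + 2β = 199.8564°

wrap2=199.86_deg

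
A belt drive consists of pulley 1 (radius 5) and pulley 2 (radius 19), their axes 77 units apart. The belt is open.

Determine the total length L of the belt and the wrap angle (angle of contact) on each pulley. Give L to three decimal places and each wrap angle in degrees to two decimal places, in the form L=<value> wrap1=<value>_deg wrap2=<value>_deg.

L=231.951 wrap1=159.05_deg wrap2=200.95_deg

open belt: β = asin((r2−r1)/C) = asin(14/77) = 10.4757°
wrap1 = π − 2β = 159.0486°
wrap2 = π + 2β = 200.9514°
tangent length = C·cosβ = 75.7166
L = r1·wrap1 + r2·wrap2 + 2·C·cosβ = 5·2.7759 + 19·3.5073 + 2·75.7166 = 231.9508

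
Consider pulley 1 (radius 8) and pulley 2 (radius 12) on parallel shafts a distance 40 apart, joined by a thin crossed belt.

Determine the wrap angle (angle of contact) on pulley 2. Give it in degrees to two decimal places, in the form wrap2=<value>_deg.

crossed belt: β = asin((r1+r2)/C) = asin(20/40) = 30.0000°
wrap1 = wrap2 = π + 2β = 240.0000°

wrap2=240.00_deg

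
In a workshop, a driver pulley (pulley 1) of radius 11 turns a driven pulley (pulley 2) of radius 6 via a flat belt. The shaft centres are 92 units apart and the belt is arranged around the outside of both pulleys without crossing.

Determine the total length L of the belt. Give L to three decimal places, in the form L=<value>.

L=237.679

open belt: β = asin((r2−r1)/C) = asin(-5/92) = -3.1154°
wrap1 = π − 2β = 186.2309°
wrap2 = π + 2β = 173.7691°
tangent length = C·cosβ = 91.8640
L = r1·wrap1 + r2·wrap2 + 2·C·cosβ = 11·3.2503 + 6·3.0328 + 2·91.8640 = 237.6789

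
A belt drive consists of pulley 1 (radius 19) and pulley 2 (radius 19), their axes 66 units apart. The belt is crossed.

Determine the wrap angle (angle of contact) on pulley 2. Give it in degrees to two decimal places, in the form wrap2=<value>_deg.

wrap2=250.31_deg

crossed belt: β = asin((r1+r2)/C) = asin(38/66) = 35.1527°
wrap1 = wrap2 = π + 2β = 250.3054°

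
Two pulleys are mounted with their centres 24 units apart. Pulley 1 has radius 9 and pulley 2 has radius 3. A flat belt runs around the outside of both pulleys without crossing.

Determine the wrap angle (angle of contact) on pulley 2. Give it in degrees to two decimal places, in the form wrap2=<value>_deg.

open belt: β = asin((r2−r1)/C) = asin(-6/24) = -14.4775°
wrap1 = π − 2β = 208.9550°
wrap2 = π + 2β = 151.0450°

wrap2=151.04_deg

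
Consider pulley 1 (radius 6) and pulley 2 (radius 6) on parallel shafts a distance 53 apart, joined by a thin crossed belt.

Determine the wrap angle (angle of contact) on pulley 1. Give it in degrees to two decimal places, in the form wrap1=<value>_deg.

crossed belt: β = asin((r1+r2)/C) = asin(12/53) = 13.0861°
wrap1 = wrap2 = π + 2β = 206.1722°

wrap1=206.17_deg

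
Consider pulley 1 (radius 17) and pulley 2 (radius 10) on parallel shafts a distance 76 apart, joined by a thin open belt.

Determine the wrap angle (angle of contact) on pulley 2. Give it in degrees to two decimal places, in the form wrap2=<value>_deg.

open belt: β = asin((r2−r1)/C) = asin(-7/76) = -5.2847°
wrap1 = π − 2β = 190.5695°
wrap2 = π + 2β = 169.4305°

wrap2=169.43_deg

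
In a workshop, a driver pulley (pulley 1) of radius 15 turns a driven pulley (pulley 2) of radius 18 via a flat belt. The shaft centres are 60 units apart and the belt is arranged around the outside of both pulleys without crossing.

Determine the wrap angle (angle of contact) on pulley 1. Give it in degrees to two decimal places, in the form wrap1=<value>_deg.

open belt: β = asin((r2−r1)/C) = asin(3/60) = 2.8660°
wrap1 = π − 2β = 174.2680°
wrap2 = π + 2β = 185.7320°

wrap1=174.27_deg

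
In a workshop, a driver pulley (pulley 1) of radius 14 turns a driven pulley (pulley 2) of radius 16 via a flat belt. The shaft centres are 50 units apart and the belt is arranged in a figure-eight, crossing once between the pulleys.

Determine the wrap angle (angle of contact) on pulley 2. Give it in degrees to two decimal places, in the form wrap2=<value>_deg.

crossed belt: β = asin((r1+r2)/C) = asin(30/50) = 36.8699°
wrap1 = wrap2 = π + 2β = 253.7398°

wrap2=253.74_deg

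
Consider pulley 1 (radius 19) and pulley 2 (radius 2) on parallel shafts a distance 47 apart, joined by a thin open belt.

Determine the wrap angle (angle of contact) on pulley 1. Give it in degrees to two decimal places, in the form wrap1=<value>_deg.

wrap1=222.41_deg

open belt: β = asin((r2−r1)/C) = asin(-17/47) = -21.2048°
wrap1 = π − 2β = 222.4095°
wrap2 = π + 2β = 137.5905°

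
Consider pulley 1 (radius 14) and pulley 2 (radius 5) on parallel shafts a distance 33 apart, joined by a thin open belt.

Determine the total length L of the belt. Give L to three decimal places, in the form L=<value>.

open belt: β = asin((r2−r1)/C) = asin(-9/33) = -15.8266°
wrap1 = π − 2β = 211.6532°
wrap2 = π + 2β = 148.3468°
tangent length = C·cosβ = 31.7490
L = r1·wrap1 + r2·wrap2 + 2·C·cosβ = 14·3.6940 + 5·2.5891 + 2·31.7490 = 128.1604

L=128.160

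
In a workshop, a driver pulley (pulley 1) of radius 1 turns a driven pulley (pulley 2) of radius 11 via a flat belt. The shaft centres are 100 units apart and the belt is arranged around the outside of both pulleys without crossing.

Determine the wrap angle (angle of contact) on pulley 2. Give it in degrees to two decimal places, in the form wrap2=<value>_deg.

wrap2=191.48_deg

open belt: β = asin((r2−r1)/C) = asin(10/100) = 5.7392°
wrap1 = π − 2β = 168.5217°
wrap2 = π + 2β = 191.4783°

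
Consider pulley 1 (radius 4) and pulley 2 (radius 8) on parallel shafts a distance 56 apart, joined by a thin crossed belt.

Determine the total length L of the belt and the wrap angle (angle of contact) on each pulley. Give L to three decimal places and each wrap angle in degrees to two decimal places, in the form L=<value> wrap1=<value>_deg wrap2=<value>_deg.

L=152.281 wrap1=204.75_deg wrap2=204.75_deg

crossed belt: β = asin((r1+r2)/C) = asin(12/56) = 12.3736°
wrap1 = wrap2 = π + 2β = 204.7473°
tangent length = C·cosβ = 54.6992
L = (r1+r2)·wrap + 2·C·cosβ = 12·3.5735 + 2·54.6992 = 152.2805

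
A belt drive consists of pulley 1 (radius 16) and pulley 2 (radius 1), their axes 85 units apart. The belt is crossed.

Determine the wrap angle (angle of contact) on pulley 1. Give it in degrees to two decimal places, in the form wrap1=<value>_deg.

wrap1=203.07_deg

crossed belt: β = asin((r1+r2)/C) = asin(17/85) = 11.5370°
wrap1 = wrap2 = π + 2β = 203.0739°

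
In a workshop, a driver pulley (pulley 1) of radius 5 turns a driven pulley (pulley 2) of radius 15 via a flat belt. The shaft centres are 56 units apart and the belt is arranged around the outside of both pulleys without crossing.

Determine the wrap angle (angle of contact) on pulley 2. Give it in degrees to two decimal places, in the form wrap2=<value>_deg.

open belt: β = asin((r2−r1)/C) = asin(10/56) = 10.2866°
wrap1 = π − 2β = 159.4269°
wrap2 = π + 2β = 200.5731°

wrap2=200.57_deg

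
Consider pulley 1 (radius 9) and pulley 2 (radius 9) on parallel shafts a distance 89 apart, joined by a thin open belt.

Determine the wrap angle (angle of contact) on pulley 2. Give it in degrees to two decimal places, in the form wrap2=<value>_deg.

open belt: β = asin((r2−r1)/C) = asin(0/89) = 0.0000°
wrap1 = π − 2β = 180.0000°
wrap2 = π + 2β = 180.0000°

wrap2=180.00_deg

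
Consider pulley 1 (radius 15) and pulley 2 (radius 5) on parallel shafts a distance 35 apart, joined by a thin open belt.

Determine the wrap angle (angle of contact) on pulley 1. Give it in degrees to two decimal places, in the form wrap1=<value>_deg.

open belt: β = asin((r2−r1)/C) = asin(-10/35) = -16.6015°
wrap1 = π − 2β = 213.2031°
wrap2 = π + 2β = 146.7969°

wrap1=213.20_deg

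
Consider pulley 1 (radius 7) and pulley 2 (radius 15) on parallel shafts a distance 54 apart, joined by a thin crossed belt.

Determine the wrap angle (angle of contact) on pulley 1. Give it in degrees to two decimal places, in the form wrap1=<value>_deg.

wrap1=228.08_deg

crossed belt: β = asin((r1+r2)/C) = asin(22/54) = 24.0421°
wrap1 = wrap2 = π + 2β = 228.0842°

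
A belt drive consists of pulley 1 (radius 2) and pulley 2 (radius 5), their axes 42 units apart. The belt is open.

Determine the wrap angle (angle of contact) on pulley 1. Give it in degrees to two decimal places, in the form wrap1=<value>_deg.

wrap1=171.81_deg

open belt: β = asin((r2−r1)/C) = asin(3/42) = 4.0960°
wrap1 = π − 2β = 171.8079°
wrap2 = π + 2β = 188.1921°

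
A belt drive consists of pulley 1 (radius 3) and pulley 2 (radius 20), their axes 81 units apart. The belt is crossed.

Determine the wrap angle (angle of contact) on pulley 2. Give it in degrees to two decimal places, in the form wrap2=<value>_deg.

wrap2=212.99_deg

crossed belt: β = asin((r1+r2)/C) = asin(23/81) = 16.4961°
wrap1 = wrap2 = π + 2β = 212.9923°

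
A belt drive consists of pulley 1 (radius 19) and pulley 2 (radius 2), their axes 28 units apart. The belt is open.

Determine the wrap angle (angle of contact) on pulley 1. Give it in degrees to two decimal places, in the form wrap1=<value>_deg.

wrap1=254.77_deg

open belt: β = asin((r2−r1)/C) = asin(-17/28) = -37.3832°
wrap1 = π − 2β = 254.7664°
wrap2 = π + 2β = 105.2336°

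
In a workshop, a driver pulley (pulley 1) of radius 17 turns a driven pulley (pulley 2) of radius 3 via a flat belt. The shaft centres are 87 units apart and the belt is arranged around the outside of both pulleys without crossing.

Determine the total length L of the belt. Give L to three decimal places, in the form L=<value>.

L=239.090

open belt: β = asin((r2−r1)/C) = asin(-14/87) = -9.2603°
wrap1 = π − 2β = 198.5205°
wrap2 = π + 2β = 161.4795°
tangent length = C·cosβ = 85.8662
L = r1·wrap1 + r2·wrap2 + 2·C·cosβ = 17·3.4648 + 3·2.8183 + 2·85.8662 = 239.0896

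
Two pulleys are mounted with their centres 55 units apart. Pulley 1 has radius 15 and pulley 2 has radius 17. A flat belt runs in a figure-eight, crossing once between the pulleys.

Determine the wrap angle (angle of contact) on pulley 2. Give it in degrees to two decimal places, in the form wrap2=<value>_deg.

crossed belt: β = asin((r1+r2)/C) = asin(32/55) = 35.5785°
wrap1 = wrap2 = π + 2β = 251.1571°

wrap2=251.16_deg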